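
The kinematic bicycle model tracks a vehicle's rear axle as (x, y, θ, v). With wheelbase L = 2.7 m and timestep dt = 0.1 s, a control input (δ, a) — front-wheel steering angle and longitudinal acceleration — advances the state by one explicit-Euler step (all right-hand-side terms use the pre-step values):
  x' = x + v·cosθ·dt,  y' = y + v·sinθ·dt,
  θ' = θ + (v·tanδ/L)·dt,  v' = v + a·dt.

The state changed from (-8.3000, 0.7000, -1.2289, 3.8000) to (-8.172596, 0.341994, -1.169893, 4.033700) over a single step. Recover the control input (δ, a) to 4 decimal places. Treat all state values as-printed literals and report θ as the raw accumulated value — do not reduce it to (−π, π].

a = (v'−v)/dt = (0.233700)/0.1 = 2.3370
Δθ = θ'−θ = 0.059007;  (v·dt/L) = 3.8000·0.1/2.7 = 0.140741
tan δ = Δθ·L/(v·dt) = 0.419260  →  δ = 0.3970

δ = 0.3970, a = 2.3370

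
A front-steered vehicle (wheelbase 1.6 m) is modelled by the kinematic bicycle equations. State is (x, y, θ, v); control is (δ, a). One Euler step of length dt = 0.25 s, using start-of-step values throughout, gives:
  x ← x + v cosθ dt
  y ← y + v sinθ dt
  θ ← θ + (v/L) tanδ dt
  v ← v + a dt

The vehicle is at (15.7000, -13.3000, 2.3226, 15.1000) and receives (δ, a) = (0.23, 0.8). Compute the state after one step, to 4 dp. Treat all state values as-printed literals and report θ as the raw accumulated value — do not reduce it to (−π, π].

(13.1218, -10.5425, 2.8750, 15.3000)

x' = 15.7000 + 15.1000·cos(2.3226)·0.25 = 13.1218
y' = -13.3000 + 15.1000·sin(2.3226)·0.25 = -10.5425
θ' = 2.3226 + (15.1000/1.6)·tan(0.23)·0.25 = 2.8750
v' = 15.1000 + 0.8000·0.25 = 15.3000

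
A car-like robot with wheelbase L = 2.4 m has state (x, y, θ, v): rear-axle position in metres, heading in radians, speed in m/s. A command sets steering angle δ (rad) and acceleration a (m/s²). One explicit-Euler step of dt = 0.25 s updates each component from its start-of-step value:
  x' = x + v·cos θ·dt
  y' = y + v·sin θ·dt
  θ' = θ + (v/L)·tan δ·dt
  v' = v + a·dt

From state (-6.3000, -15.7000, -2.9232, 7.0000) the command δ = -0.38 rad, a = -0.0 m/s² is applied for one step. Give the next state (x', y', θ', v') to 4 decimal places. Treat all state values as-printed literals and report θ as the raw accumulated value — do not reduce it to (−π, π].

x' = -6.3000 + 7.0000·cos(-2.9232)·0.25 = -8.0084
y' = -15.7000 + 7.0000·sin(-2.9232)·0.25 = -16.0792
θ' = -2.9232 + (7.0000/2.4)·tan(-0.38)·0.25 = -3.2144
v' = 7.0000 + 0.0000·0.25 = 7.0000

(-8.0084, -16.0792, -3.2144, 7.0000)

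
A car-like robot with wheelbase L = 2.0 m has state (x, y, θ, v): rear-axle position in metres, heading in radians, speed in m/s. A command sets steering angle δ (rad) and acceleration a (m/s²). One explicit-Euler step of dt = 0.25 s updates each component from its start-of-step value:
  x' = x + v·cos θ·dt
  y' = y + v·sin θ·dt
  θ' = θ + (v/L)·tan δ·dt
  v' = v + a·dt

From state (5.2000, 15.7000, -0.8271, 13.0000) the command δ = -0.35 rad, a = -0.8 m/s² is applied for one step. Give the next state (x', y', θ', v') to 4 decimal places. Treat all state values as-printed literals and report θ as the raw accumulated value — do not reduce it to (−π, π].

(7.4003, 13.3081, -1.4203, 12.8000)

x' = 5.2000 + 13.0000·cos(-0.8271)·0.25 = 7.4003
y' = 15.7000 + 13.0000·sin(-0.8271)·0.25 = 13.3081
θ' = -0.8271 + (13.0000/2.0)·tan(-0.35)·0.25 = -1.4203
v' = 13.0000 − 0.8000·0.25 = 12.8000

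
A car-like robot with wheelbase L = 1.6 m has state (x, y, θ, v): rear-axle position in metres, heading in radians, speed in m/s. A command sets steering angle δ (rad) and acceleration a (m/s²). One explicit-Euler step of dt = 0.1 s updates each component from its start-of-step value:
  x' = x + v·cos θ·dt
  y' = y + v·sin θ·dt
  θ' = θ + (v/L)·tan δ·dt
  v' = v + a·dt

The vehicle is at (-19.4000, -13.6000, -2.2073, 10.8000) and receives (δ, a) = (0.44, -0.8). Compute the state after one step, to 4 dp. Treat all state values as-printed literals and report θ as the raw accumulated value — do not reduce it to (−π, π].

x' = -19.4000 + 10.8000·cos(-2.2073)·0.1 = -20.0419
y' = -13.6000 + 10.8000·sin(-2.2073)·0.1 = -14.4685
θ' = -2.2073 + (10.8000/1.6)·tan(0.44)·0.1 = -1.8895
v' = 10.8000 − 0.8000·0.1 = 10.7200

(-20.0419, -14.4685, -1.8895, 10.7200)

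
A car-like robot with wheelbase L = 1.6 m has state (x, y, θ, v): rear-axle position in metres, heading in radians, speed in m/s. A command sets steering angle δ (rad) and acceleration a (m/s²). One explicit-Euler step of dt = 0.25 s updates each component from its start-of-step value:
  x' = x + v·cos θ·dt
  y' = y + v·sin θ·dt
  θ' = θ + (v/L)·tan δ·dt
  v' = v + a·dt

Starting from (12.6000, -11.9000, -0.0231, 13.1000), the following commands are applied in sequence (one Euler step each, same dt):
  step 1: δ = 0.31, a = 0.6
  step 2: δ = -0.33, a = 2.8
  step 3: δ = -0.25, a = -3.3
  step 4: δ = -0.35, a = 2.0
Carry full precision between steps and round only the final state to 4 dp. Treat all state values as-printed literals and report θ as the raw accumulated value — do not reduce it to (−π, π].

after step 1 (δ=0.31, a=0.6): (15.874126, -11.975646, 0.632570, 13.250000)
after step 2 (δ=-0.33, a=2.8): (18.545692, -10.017230, -0.076563, 13.950000)
after step 3 (δ=-0.25, a=-3.3): (22.022976, -10.283984, -0.633129, 13.125000)
after step 4 (δ=-0.35, a=2.0): (24.668255, -12.225401, -1.381722, 13.625000)

(24.6683, -12.2254, -1.3817, 13.6250)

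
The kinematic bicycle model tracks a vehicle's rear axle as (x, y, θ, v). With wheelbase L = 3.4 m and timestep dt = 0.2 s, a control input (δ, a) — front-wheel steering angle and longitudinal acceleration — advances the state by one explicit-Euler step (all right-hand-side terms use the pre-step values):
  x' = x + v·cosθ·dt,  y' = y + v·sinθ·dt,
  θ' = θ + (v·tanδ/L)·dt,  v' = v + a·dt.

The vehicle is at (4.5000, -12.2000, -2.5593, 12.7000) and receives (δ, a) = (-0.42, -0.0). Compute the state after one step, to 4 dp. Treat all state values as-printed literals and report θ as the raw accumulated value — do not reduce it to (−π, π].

x' = 4.5000 + 12.7000·cos(-2.5593)·0.2 = 2.3786
y' = -12.2000 + 12.7000·sin(-2.5593)·0.2 = -13.5968
θ' = -2.5593 + (12.7000/3.4)·tan(-0.42)·0.2 = -2.8929
v' = 12.7000 + 0.0000·0.2 = 12.7000

(2.3786, -13.5968, -2.8929, 12.7000)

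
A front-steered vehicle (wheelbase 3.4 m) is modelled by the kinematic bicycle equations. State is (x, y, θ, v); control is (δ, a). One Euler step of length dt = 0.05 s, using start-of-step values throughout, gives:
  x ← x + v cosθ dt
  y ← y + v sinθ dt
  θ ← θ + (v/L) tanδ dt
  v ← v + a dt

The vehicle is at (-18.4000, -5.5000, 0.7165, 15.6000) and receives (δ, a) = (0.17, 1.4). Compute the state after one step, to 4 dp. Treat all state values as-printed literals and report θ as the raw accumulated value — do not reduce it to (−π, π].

(-17.8118, -4.9877, 0.7559, 15.6700)

x' = -18.4000 + 15.6000·cos(0.7165)·0.05 = -17.8118
y' = -5.5000 + 15.6000·sin(0.7165)·0.05 = -4.9877
θ' = 0.7165 + (15.6000/3.4)·tan(0.17)·0.05 = 0.7559
v' = 15.6000 + 1.4000·0.05 = 15.6700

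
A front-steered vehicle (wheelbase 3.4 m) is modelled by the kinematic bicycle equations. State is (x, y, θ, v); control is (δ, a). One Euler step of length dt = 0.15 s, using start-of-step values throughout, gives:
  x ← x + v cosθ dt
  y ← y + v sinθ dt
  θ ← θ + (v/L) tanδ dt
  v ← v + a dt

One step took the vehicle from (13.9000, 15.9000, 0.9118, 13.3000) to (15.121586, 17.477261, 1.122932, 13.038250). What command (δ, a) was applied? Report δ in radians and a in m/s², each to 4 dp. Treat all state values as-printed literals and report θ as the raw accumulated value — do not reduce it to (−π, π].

δ = 0.3454, a = -1.7450

a = (v'−v)/dt = (-0.261750)/0.15 = -1.7450
Δθ = θ'−θ = 0.211132;  (v·dt/L) = 13.3000·0.15/3.4 = 0.586765
tan δ = Δθ·L/(v·dt) = 0.359824  →  δ = 0.3454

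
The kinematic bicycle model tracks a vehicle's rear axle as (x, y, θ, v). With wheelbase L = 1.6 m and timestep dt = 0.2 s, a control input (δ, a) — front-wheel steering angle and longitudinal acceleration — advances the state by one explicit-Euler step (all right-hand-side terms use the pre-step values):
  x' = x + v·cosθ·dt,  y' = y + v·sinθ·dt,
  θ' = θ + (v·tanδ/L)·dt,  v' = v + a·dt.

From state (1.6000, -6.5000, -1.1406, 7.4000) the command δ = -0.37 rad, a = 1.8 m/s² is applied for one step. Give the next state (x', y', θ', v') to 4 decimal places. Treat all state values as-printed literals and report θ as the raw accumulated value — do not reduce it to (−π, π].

(2.2172, -7.8451, -1.4994, 7.7600)

x' = 1.6000 + 7.4000·cos(-1.1406)·0.2 = 2.2172
y' = -6.5000 + 7.4000·sin(-1.1406)·0.2 = -7.8451
θ' = -1.1406 + (7.4000/1.6)·tan(-0.37)·0.2 = -1.4994
v' = 7.4000 + 1.8000·0.2 = 7.7600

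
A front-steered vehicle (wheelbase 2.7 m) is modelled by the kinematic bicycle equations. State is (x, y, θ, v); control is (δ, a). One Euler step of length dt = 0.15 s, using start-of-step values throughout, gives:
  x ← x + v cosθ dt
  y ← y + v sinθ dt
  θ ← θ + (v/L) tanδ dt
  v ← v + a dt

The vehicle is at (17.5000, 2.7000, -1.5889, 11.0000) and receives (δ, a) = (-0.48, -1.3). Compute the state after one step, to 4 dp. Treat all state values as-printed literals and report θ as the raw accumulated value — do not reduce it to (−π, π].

(17.4701, 1.0503, -1.9071, 10.8050)

x' = 17.5000 + 11.0000·cos(-1.5889)·0.15 = 17.4701
y' = 2.7000 + 11.0000·sin(-1.5889)·0.15 = 1.0503
θ' = -1.5889 + (11.0000/2.7)·tan(-0.48)·0.15 = -1.9071
v' = 11.0000 − 1.3000·0.15 = 10.8050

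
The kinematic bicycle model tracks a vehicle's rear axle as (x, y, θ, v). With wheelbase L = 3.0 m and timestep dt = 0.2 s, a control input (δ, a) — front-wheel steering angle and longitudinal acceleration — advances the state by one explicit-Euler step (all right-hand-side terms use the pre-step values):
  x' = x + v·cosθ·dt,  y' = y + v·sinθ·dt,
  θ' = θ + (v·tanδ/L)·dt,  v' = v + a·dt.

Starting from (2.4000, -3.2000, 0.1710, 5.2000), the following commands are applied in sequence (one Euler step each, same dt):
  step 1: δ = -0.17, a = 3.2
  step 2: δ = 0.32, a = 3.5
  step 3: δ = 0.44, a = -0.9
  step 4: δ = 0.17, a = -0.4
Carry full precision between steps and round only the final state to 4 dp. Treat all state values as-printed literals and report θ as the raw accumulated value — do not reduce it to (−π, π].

after step 1 (δ=-0.17, a=3.2): (3.424832, -3.023025, 0.111492, 5.840000)
after step 2 (δ=0.32, a=3.5): (4.585580, -2.893072, 0.240513, 6.540000)
after step 3 (δ=0.44, a=-0.9): (5.855930, -2.581505, 0.445774, 6.360000)
after step 4 (δ=0.17, a=-0.4): (7.003627, -2.033075, 0.518556, 6.280000)

(7.0036, -2.0331, 0.5186, 6.2800)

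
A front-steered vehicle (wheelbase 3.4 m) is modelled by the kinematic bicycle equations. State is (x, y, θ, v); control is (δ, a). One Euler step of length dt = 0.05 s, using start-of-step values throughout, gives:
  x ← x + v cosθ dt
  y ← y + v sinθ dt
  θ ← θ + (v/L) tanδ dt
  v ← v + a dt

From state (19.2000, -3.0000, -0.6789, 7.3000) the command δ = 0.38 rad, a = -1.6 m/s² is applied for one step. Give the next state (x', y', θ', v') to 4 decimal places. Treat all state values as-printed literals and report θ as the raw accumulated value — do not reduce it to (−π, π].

x' = 19.2000 + 7.3000·cos(-0.6789)·0.05 = 19.4841
y' = -3.0000 + 7.3000·sin(-0.6789)·0.05 = -3.2292
θ' = -0.6789 + (7.3000/3.4)·tan(0.38)·0.05 = -0.6360
v' = 7.3000 − 1.6000·0.05 = 7.2200

(19.4841, -3.2292, -0.6360, 7.2200)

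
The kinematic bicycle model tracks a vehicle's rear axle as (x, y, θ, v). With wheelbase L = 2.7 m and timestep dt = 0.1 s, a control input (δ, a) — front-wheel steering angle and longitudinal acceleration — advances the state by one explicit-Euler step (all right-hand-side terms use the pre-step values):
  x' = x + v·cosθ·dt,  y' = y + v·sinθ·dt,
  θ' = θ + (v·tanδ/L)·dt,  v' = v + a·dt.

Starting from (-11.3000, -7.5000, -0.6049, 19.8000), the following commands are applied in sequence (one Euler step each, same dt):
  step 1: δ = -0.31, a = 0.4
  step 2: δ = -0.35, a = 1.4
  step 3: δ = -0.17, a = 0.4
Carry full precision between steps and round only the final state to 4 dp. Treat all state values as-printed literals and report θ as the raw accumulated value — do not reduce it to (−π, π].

(-7.4549, -11.8910, -1.2351, 20.0200)

after step 1 (δ=-0.31, a=0.4): (-9.671333, -8.625986, -0.839807, 19.840000)
after step 2 (δ=-0.35, a=1.4): (-8.346802, -10.103102, -1.108035, 19.980000)
after step 3 (δ=-0.17, a=0.4): (-7.454853, -11.890959, -1.235061, 20.020000)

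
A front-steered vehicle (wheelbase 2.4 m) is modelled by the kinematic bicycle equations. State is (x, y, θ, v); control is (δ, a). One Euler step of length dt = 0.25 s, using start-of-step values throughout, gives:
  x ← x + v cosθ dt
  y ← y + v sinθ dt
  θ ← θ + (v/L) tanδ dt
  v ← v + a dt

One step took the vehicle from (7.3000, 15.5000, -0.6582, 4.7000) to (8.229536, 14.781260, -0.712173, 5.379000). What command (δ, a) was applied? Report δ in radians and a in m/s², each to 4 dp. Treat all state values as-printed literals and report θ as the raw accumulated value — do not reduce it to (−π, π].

δ = -0.1098, a = 2.7160

a = (v'−v)/dt = (0.679000)/0.25 = 2.7160
Δθ = θ'−θ = -0.053973;  (v·dt/L) = 4.7000·0.25/2.4 = 0.489583
tan δ = Δθ·L/(v·dt) = -0.110243  →  δ = -0.1098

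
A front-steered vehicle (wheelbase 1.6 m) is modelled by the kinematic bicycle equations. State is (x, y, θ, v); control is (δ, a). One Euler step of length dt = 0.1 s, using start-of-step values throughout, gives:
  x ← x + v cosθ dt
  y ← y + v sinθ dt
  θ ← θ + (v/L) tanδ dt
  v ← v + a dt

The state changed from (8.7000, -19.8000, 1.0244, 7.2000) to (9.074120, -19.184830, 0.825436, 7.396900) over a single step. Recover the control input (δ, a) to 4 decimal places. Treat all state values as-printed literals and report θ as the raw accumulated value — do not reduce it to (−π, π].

δ = -0.4163, a = 1.9690

a = (v'−v)/dt = (0.196900)/0.1 = 1.9690
Δθ = θ'−θ = -0.198964;  (v·dt/L) = 7.2000·0.1/1.6 = 0.450000
tan δ = Δθ·L/(v·dt) = -0.442142  →  δ = -0.4163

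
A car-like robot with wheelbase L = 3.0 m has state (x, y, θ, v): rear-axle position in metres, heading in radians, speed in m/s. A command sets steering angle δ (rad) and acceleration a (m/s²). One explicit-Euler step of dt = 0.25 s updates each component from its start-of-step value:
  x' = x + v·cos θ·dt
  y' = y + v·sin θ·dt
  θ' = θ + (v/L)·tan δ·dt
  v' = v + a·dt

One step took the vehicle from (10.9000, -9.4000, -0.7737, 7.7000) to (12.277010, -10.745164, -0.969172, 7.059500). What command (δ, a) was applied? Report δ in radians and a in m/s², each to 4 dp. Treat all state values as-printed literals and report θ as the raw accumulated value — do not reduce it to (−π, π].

a = (v'−v)/dt = (-0.640500)/0.25 = -2.5620
Δθ = θ'−θ = -0.195472;  (v·dt/L) = 7.7000·0.25/3.0 = 0.641667
tan δ = Δθ·L/(v·dt) = -0.304632  →  δ = -0.2957

δ = -0.2957, a = -2.5620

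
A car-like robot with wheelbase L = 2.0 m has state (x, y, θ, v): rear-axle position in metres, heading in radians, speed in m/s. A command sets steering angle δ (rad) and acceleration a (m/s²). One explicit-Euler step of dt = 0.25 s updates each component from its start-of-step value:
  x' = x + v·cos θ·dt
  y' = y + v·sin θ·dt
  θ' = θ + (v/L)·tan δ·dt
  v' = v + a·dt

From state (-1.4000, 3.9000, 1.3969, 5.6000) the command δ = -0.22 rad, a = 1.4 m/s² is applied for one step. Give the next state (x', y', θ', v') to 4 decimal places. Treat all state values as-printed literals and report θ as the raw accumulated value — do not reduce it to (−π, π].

(-1.1578, 5.2789, 1.2404, 5.9500)

x' = -1.4000 + 5.6000·cos(1.3969)·0.25 = -1.1578
y' = 3.9000 + 5.6000·sin(1.3969)·0.25 = 5.2789
θ' = 1.3969 + (5.6000/2.0)·tan(-0.22)·0.25 = 1.2404
v' = 5.6000 + 1.4000·0.25 = 5.9500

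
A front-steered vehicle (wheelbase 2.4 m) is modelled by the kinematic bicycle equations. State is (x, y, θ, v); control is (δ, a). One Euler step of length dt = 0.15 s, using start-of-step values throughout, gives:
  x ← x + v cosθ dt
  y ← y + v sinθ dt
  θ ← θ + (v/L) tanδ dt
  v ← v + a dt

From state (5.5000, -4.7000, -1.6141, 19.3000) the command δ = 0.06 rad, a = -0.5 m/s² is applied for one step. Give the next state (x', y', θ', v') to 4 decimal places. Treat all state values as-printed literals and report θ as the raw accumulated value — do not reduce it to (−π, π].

x' = 5.5000 + 19.3000·cos(-1.6141)·0.15 = 5.3747
y' = -4.7000 + 19.3000·sin(-1.6141)·0.15 = -7.5923
θ' = -1.6141 + (19.3000/2.4)·tan(0.06)·0.15 = -1.5416
v' = 19.3000 − 0.5000·0.15 = 19.2250

(5.3747, -7.5923, -1.5416, 19.2250)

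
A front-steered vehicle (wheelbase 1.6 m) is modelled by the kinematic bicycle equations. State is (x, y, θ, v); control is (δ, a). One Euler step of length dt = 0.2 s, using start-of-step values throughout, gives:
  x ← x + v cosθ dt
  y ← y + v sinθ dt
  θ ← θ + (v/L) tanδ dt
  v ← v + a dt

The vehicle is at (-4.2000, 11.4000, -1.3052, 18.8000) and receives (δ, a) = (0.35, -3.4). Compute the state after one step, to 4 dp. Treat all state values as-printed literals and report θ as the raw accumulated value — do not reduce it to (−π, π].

(-3.2131, 7.7718, -0.4474, 18.1200)

x' = -4.2000 + 18.8000·cos(-1.3052)·0.2 = -3.2131
y' = 11.4000 + 18.8000·sin(-1.3052)·0.2 = 7.7718
θ' = -1.3052 + (18.8000/1.6)·tan(0.35)·0.2 = -0.4474
v' = 18.8000 − 3.4000·0.2 = 18.1200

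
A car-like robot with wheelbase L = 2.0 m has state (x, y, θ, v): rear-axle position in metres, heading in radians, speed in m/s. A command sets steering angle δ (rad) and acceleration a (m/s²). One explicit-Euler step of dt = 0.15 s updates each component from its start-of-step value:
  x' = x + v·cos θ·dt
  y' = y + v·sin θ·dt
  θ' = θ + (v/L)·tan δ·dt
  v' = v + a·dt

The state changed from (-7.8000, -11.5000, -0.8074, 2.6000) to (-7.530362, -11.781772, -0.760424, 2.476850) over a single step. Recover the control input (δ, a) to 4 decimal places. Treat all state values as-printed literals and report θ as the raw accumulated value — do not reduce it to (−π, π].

a = (v'−v)/dt = (-0.123150)/0.15 = -0.8210
Δθ = θ'−θ = 0.046976;  (v·dt/L) = 2.6000·0.15/2.0 = 0.195000
tan δ = Δθ·L/(v·dt) = 0.240903  →  δ = 0.2364

δ = 0.2364, a = -0.8210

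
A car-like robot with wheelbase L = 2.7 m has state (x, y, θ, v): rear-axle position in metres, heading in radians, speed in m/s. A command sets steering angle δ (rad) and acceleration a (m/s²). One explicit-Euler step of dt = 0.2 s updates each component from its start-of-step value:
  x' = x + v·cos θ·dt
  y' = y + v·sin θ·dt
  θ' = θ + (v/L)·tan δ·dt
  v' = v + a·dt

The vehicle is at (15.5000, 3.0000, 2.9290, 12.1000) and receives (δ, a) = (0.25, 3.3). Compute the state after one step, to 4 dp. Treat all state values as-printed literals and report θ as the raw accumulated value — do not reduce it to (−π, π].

x' = 15.5000 + 12.1000·cos(2.9290)·0.2 = 13.1345
y' = 3.0000 + 12.1000·sin(2.9290)·0.2 = 3.5106
θ' = 2.9290 + (12.1000/2.7)·tan(0.25)·0.2 = 3.1579
v' = 12.1000 + 3.3000·0.2 = 12.7600

(13.1345, 3.5106, 3.1579, 12.7600)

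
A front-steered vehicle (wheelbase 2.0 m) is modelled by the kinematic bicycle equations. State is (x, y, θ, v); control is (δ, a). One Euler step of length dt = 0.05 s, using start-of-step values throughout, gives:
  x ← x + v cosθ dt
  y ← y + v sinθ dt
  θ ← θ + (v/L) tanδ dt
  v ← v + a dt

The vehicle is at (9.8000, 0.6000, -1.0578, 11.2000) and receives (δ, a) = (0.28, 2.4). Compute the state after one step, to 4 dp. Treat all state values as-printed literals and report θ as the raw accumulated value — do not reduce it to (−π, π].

x' = 9.8000 + 11.2000·cos(-1.0578)·0.05 = 10.0748
y' = 0.6000 + 11.2000·sin(-1.0578)·0.05 = 0.1121
θ' = -1.0578 + (11.2000/2.0)·tan(0.28)·0.05 = -0.9773
v' = 11.2000 + 2.4000·0.05 = 11.3200

(10.0748, 0.1121, -0.9773, 11.3200)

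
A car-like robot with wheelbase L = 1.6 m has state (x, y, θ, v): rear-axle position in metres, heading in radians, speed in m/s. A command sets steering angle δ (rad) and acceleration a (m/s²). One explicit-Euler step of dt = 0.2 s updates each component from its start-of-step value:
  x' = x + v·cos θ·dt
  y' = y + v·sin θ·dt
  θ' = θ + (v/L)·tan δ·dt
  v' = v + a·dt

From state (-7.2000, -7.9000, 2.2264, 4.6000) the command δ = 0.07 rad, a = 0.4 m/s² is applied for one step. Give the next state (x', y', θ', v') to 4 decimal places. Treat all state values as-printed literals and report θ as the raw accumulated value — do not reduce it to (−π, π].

x' = -7.2000 + 4.6000·cos(2.2264)·0.2 = -7.7609
y' = -7.9000 + 4.6000·sin(2.2264)·0.2 = -7.1707
θ' = 2.2264 + (4.6000/1.6)·tan(0.07)·0.2 = 2.2667
v' = 4.6000 + 0.4000·0.2 = 4.6800

(-7.7609, -7.1707, 2.2667, 4.6800)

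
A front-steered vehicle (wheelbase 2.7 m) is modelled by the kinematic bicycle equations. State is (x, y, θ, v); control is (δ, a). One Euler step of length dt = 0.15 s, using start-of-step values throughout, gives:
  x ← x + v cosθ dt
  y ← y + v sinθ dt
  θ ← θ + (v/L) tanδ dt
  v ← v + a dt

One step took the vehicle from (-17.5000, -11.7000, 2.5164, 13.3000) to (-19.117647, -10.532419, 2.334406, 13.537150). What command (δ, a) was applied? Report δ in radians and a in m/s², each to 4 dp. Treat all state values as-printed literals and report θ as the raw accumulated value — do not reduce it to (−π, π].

δ = -0.2415, a = 1.5810

a = (v'−v)/dt = (0.237150)/0.15 = 1.5810
Δθ = θ'−θ = -0.181994;  (v·dt/L) = 13.3000·0.15/2.7 = 0.738889
tan δ = Δθ·L/(v·dt) = -0.246308  →  δ = -0.2415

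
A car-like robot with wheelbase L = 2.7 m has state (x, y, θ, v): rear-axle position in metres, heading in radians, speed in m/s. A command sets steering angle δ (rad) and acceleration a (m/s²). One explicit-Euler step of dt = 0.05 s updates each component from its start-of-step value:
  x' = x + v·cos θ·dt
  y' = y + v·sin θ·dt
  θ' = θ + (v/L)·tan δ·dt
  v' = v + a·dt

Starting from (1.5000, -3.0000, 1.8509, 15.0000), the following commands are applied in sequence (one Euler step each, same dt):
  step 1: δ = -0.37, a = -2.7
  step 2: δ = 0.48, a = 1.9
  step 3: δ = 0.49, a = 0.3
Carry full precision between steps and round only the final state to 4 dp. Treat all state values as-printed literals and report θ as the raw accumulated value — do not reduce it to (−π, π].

after step 1 (δ=-0.37, a=-2.7): (1.292659, -2.279230, 1.743160, 14.865000)
after step 2 (δ=0.48, a=1.9): (1.165182, -1.546993, 1.886473, 14.960000)
after step 3 (δ=0.49, a=0.3): (0.932959, -0.835955, 2.034241, 14.975000)

(0.9330, -0.8360, 2.0342, 14.9750)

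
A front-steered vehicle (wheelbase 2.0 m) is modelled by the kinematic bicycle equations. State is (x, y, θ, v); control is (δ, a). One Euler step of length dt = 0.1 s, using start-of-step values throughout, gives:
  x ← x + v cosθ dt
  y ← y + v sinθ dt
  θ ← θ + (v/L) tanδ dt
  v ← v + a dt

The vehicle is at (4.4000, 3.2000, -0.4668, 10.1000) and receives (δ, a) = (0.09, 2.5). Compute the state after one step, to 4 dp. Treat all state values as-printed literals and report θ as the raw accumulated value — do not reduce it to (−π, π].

(5.3019, 2.7455, -0.4212, 10.3500)

x' = 4.4000 + 10.1000·cos(-0.4668)·0.1 = 5.3019
y' = 3.2000 + 10.1000·sin(-0.4668)·0.1 = 2.7455
θ' = -0.4668 + (10.1000/2.0)·tan(0.09)·0.1 = -0.4212
v' = 10.1000 + 2.5000·0.1 = 10.3500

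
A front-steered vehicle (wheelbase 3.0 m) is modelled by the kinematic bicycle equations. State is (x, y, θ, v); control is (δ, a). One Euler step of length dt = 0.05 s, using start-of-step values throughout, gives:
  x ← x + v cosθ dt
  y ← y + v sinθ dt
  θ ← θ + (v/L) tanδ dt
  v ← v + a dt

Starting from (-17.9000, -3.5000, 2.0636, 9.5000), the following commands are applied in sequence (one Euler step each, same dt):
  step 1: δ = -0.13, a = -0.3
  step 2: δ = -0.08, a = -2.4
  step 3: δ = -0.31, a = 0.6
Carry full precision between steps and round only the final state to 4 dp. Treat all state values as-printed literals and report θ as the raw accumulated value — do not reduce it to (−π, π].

(-18.5480, -2.2395, 1.9802, 9.3950)

after step 1 (δ=-0.13, a=-0.3): (-18.124721, -3.081520, 2.042900, 9.485000)
after step 2 (δ=-0.08, a=-2.4): (-18.340392, -2.659147, 2.030226, 9.365000)
after step 3 (δ=-0.31, a=0.6): (-18.548031, -2.239452, 1.980228, 9.395000)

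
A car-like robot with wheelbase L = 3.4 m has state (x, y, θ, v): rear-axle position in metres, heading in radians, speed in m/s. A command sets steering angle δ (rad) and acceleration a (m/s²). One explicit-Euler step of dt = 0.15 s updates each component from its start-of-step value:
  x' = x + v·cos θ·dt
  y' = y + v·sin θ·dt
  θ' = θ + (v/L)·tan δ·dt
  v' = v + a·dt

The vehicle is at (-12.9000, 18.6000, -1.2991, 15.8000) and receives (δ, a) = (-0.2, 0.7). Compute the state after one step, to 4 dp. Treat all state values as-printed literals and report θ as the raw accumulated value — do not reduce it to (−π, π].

x' = -12.9000 + 15.8000·cos(-1.2991)·0.15 = -12.2640
y' = 18.6000 + 15.8000·sin(-1.2991)·0.15 = 16.3169
θ' = -1.2991 + (15.8000/3.4)·tan(-0.2)·0.15 = -1.4404
v' = 15.8000 + 0.7000·0.15 = 15.9050

(-12.2640, 16.3169, -1.4404, 15.9050)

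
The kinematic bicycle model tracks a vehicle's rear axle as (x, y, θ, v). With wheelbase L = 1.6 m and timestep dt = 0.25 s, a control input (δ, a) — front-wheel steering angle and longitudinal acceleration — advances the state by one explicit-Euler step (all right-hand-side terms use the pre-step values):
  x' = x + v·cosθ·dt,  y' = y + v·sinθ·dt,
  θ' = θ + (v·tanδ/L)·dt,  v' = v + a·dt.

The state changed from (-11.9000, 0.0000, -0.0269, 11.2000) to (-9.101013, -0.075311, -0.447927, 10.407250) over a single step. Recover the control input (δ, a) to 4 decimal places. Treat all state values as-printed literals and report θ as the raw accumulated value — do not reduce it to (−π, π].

a = (v'−v)/dt = (-0.792750)/0.25 = -3.1710
Δθ = θ'−θ = -0.421027;  (v·dt/L) = 11.2000·0.25/1.6 = 1.750000
tan δ = Δθ·L/(v·dt) = -0.240587  →  δ = -0.2361

δ = -0.2361, a = -3.1710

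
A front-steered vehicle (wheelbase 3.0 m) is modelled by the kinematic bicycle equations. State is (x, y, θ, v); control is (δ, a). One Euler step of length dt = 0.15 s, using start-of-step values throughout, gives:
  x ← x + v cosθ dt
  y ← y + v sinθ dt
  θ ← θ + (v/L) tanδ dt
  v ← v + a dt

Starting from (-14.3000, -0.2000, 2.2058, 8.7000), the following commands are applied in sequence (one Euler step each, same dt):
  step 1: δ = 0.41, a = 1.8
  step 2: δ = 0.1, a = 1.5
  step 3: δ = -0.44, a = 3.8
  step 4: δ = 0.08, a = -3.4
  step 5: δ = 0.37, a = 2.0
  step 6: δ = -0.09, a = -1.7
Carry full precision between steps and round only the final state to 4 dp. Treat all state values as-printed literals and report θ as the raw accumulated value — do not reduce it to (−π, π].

(-19.9867, 5.8106, 2.3989, 9.3000)

after step 1 (δ=0.41, a=1.8): (-15.074101, 0.850616, 2.394865, 8.970000)
after step 2 (δ=0.1, a=1.5): (-16.061583, 1.764535, 2.439865, 9.195000)
after step 3 (δ=-0.44, a=3.8): (-17.114955, 2.654893, 2.223423, 9.765000)
after step 4 (δ=0.08, a=-3.4): (-18.004462, 3.818624, 2.262567, 9.255000)
after step 5 (δ=0.37, a=2.0): (-18.890029, 4.887740, 2.442051, 9.555000)
after step 6 (δ=-0.09, a=-1.7): (-19.986662, 5.810563, 2.398937, 9.300000)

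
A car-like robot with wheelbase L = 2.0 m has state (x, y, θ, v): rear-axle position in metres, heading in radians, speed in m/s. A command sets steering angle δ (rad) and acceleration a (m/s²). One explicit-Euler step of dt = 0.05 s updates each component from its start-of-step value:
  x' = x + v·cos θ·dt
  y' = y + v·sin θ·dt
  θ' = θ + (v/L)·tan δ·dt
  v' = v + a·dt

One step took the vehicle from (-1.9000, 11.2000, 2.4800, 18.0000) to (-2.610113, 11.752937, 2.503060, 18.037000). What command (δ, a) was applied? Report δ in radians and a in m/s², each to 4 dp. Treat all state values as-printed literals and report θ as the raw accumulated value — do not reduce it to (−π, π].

δ = 0.0512, a = 0.7400

a = (v'−v)/dt = (0.037000)/0.05 = 0.7400
Δθ = θ'−θ = 0.023060;  (v·dt/L) = 18.0000·0.05/2.0 = 0.450000
tan δ = Δθ·L/(v·dt) = 0.051244  →  δ = 0.0512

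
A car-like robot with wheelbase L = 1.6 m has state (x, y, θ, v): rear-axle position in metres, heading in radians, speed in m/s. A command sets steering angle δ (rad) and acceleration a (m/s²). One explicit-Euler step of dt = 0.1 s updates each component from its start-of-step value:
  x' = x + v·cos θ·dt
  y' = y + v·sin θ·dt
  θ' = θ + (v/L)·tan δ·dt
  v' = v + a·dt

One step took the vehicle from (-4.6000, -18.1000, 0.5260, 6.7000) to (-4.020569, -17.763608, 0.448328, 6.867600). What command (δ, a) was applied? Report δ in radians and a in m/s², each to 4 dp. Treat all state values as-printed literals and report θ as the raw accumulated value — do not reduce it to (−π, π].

a = (v'−v)/dt = (0.167600)/0.1 = 1.6760
Δθ = θ'−θ = -0.077672;  (v·dt/L) = 6.7000·0.1/1.6 = 0.418750
tan δ = Δθ·L/(v·dt) = -0.185485  →  δ = -0.1834

δ = -0.1834, a = 1.6760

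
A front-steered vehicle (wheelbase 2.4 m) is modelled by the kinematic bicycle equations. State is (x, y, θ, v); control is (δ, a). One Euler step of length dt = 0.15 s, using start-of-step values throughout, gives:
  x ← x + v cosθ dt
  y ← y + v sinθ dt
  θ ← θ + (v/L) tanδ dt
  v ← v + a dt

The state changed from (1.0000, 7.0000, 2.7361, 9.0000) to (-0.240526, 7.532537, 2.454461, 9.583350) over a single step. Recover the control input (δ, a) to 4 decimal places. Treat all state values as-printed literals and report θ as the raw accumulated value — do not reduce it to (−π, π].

δ = -0.4642, a = 3.8890

a = (v'−v)/dt = (0.583350)/0.15 = 3.8890
Δθ = θ'−θ = -0.281639;  (v·dt/L) = 9.0000·0.15/2.4 = 0.562500
tan δ = Δθ·L/(v·dt) = -0.500692  →  δ = -0.4642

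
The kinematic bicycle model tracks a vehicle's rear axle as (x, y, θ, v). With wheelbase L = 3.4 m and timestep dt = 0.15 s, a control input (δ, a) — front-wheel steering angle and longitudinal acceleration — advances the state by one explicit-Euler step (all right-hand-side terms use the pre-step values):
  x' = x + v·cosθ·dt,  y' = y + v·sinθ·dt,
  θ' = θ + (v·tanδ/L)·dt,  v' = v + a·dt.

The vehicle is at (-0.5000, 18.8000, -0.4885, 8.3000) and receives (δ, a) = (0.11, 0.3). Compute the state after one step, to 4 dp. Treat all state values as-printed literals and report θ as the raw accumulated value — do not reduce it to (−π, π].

x' = -0.5000 + 8.3000·cos(-0.4885)·0.15 = 0.5994
y' = 18.8000 + 8.3000·sin(-0.4885)·0.15 = 18.2157
θ' = -0.4885 + (8.3000/3.4)·tan(0.11)·0.15 = -0.4481
v' = 8.3000 + 0.3000·0.15 = 8.3450

(0.5994, 18.2157, -0.4481, 8.3450)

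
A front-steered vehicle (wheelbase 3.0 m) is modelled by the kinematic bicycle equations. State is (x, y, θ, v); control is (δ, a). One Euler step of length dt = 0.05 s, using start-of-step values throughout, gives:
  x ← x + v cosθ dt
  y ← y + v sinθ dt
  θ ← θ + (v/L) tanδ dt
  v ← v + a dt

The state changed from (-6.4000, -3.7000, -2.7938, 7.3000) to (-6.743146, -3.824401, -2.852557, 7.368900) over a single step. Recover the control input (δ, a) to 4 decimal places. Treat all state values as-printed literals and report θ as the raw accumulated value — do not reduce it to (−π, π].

δ = -0.4499, a = 1.3780

a = (v'−v)/dt = (0.068900)/0.05 = 1.3780
Δθ = θ'−θ = -0.058757;  (v·dt/L) = 7.3000·0.05/3.0 = 0.121667
tan δ = Δθ·L/(v·dt) = -0.482934  →  δ = -0.4499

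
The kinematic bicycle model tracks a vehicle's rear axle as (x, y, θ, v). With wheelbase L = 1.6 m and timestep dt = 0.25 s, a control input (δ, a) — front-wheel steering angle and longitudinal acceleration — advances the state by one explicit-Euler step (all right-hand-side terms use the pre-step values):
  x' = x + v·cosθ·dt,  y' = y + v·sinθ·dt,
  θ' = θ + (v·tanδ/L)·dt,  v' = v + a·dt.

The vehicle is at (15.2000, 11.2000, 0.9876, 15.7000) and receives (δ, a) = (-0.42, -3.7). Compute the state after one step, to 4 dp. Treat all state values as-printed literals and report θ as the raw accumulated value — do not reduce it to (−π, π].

x' = 15.2000 + 15.7000·cos(0.9876)·0.25 = 17.3615
y' = 11.2000 + 15.7000·sin(0.9876)·0.25 = 14.4762
θ' = 0.9876 + (15.7000/1.6)·tan(-0.42)·0.25 = -0.1079
v' = 15.7000 − 3.7000·0.25 = 14.7750

(17.3615, 14.4762, -0.1079, 14.7750)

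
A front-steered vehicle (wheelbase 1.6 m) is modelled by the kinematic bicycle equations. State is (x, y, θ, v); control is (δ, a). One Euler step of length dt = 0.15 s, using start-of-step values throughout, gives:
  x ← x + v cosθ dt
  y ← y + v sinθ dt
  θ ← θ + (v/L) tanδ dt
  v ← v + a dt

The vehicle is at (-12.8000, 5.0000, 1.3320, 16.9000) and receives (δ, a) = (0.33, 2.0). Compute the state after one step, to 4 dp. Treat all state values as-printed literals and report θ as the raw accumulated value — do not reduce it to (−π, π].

(-12.2004, 7.4631, 1.8747, 17.2000)

x' = -12.8000 + 16.9000·cos(1.3320)·0.15 = -12.2004
y' = 5.0000 + 16.9000·sin(1.3320)·0.15 = 7.4631
θ' = 1.3320 + (16.9000/1.6)·tan(0.33)·0.15 = 1.8747
v' = 16.9000 + 2.0000·0.15 = 17.2000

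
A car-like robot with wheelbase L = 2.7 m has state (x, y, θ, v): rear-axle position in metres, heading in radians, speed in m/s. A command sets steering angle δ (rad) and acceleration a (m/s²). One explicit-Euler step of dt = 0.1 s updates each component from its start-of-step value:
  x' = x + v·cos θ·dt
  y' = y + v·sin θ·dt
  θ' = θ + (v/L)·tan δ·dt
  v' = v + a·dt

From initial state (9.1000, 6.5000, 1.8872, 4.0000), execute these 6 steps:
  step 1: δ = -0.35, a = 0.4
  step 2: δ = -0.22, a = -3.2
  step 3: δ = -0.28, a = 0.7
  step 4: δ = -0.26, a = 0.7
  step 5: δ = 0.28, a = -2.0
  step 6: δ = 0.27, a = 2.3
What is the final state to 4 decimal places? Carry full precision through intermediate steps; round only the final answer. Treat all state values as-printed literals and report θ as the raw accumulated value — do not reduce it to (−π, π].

after step 1 (δ=-0.35, a=0.4): (8.975540, 6.880144, 1.833122, 4.040000)
after step 2 (δ=-0.22, a=-3.2): (8.870772, 7.270323, 1.799662, 3.720000)
after step 3 (δ=-0.28, a=0.7): (8.786375, 7.632623, 1.760043, 3.790000)
after step 4 (δ=-0.26, a=0.7): (8.715078, 8.004857, 1.722701, 3.860000)
after step 5 (δ=0.28, a=-2.0): (8.656668, 8.386412, 1.763811, 3.660000)
after step 6 (δ=0.27, a=2.3): (8.586462, 8.745615, 1.801327, 3.890000)

(8.5865, 8.7456, 1.8013, 3.8900)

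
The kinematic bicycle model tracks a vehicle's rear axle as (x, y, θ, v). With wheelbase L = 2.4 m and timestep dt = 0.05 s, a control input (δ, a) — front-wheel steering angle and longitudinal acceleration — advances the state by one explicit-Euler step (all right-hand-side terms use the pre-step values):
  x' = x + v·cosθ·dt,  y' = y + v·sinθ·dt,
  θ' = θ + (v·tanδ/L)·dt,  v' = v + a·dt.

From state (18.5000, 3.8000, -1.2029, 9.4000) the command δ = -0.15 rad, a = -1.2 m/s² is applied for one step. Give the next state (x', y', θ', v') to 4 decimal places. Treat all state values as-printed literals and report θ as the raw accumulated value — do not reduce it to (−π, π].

(18.6690, 3.3614, -1.2325, 9.3400)

x' = 18.5000 + 9.4000·cos(-1.2029)·0.05 = 18.6690
y' = 3.8000 + 9.4000·sin(-1.2029)·0.05 = 3.3614
θ' = -1.2029 + (9.4000/2.4)·tan(-0.15)·0.05 = -1.2325
v' = 9.4000 − 1.2000·0.05 = 9.3400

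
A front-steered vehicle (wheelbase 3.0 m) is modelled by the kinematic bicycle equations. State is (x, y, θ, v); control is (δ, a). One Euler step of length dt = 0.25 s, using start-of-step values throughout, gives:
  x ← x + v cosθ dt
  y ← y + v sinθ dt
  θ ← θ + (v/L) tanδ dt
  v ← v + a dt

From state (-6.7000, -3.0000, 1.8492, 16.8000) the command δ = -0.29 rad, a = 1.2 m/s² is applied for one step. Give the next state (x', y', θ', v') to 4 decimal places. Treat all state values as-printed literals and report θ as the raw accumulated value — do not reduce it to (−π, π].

x' = -6.7000 + 16.8000·cos(1.8492)·0.25 = -7.8542
y' = -3.0000 + 16.8000·sin(1.8492)·0.25 = 1.0383
θ' = 1.8492 + (16.8000/3.0)·tan(-0.29)·0.25 = 1.4314
v' = 16.8000 + 1.2000·0.25 = 17.1000

(-7.8542, 1.0383, 1.4314, 17.1000)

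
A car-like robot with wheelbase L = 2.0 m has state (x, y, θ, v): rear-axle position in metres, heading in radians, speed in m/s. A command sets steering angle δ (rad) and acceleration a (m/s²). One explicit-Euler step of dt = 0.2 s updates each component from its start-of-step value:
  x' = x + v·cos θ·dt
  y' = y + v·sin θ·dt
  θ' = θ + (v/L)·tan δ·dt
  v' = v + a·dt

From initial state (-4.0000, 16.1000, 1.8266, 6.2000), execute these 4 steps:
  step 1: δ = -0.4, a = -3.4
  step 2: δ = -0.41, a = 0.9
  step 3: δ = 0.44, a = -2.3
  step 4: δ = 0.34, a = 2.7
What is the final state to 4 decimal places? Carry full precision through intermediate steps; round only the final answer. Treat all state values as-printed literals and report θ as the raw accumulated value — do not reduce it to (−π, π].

after step 1 (δ=-0.4, a=-3.4): (-4.313749, 17.299651, 1.564468, 5.520000)
after step 2 (δ=-0.41, a=0.9): (-4.306762, 18.403629, 1.324552, 5.700000)
after step 3 (δ=0.44, a=-2.3): (-4.028872, 19.509240, 1.592897, 5.240000)
after step 4 (δ=0.34, a=2.7): (-4.052031, 20.556984, 1.778255, 5.780000)

(-4.0520, 20.5570, 1.7783, 5.7800)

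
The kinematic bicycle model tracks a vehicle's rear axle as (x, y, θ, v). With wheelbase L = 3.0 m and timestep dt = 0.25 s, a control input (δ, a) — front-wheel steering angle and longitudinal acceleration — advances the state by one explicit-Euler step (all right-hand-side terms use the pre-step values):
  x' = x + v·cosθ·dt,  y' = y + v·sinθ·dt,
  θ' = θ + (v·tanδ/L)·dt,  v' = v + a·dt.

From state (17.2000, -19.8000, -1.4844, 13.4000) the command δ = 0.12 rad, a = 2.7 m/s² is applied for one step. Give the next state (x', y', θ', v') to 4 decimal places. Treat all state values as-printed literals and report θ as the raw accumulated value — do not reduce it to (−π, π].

x' = 17.2000 + 13.4000·cos(-1.4844)·0.25 = 17.4891
y' = -19.8000 + 13.4000·sin(-1.4844)·0.25 = -23.1375
θ' = -1.4844 + (13.4000/3.0)·tan(0.12)·0.25 = -1.3498
v' = 13.4000 + 2.7000·0.25 = 14.0750

(17.4891, -23.1375, -1.3498, 14.0750)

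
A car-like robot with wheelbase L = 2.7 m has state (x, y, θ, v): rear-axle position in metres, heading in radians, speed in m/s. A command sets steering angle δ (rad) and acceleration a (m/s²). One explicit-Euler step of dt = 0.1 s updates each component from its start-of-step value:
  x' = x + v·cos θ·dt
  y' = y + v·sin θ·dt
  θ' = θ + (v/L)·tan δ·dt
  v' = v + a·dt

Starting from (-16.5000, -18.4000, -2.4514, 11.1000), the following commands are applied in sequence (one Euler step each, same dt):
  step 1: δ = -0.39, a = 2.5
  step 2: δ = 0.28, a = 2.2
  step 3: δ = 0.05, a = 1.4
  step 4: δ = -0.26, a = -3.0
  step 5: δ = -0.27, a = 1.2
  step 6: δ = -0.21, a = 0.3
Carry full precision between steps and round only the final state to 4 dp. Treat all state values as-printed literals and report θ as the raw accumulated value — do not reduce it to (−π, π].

after step 1 (δ=-0.39, a=2.5): (-17.355947, -19.106721, -2.620389, 11.350000)
after step 2 (δ=0.28, a=2.2): (-18.340242, -19.671865, -2.499510, 11.570000)
after step 3 (δ=0.05, a=1.4): (-19.266826, -20.364752, -2.478066, 11.710000)
after step 4 (δ=-0.26, a=-3.0): (-20.189369, -21.085969, -2.593441, 11.410000)
after step 5 (δ=-0.27, a=1.2): (-21.163200, -21.680557, -2.710397, 11.530000)
after step 6 (δ=-0.21, a=0.3): (-22.210662, -22.162462, -2.801416, 11.560000)

(-22.2107, -22.1625, -2.8014, 11.5600)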